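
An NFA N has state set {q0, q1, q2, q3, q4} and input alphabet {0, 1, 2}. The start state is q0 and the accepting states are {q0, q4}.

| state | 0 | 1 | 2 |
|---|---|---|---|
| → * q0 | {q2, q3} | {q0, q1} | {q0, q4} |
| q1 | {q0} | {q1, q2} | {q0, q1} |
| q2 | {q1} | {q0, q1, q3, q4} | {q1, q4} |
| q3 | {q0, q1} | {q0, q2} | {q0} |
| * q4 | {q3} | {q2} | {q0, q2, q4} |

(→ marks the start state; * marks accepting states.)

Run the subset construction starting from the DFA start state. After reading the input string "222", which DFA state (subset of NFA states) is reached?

Start: {q0}.
δ(q0,2) = {q0, q4}.
Union: {q0, q4}.
After 2: {q0, q4}.
δ(q0,2) = {q0, q4}; δ(q4,2) = {q0, q2, q4}.
Union: {q0, q2, q4}.
After 2: {q0, q2, q4}.
δ(q0,2) = {q0, q4}; δ(q2,2) = {q1, q4}; δ(q4,2) = {q0, q2, q4}.
Union: {q0, q1, q2, q4}.
After 2: {q0, q1, q2, q4}.

{q0, q1, q2, q4}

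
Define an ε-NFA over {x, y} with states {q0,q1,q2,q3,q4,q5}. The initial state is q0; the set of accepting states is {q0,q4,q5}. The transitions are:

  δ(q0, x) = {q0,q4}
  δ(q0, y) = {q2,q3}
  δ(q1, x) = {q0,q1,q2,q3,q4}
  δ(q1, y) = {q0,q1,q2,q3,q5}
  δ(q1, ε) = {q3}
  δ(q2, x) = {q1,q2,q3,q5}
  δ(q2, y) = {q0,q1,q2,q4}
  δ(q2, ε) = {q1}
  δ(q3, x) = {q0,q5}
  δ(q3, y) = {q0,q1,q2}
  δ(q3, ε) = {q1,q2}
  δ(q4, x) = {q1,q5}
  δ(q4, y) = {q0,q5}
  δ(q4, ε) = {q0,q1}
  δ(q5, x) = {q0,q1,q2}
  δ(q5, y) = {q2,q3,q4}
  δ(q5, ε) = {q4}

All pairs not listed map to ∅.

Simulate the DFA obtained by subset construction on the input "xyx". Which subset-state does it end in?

Start: {q0}.
δ(q0,x) = {q0,q4}.
Union: {q0,q4}.
ε-closure gives {q0,q1,q2,q3,q4}.
After x: {q0,q1,q2,q3,q4}.
δ(q0,y) = {q2,q3}; δ(q1,y) = {q0,q1,q2,q3,q5}; δ(q2,y) = {q0,q1,q2,q4}; δ(q3,y) = {q0,q1,q2}; δ(q4,y) = {q0,q5}.
Union: {q0,q1,q2,q3,q4,q5}.
After y: {q0,q1,q2,q3,q4,q5}.
δ(q0,x) = {q0,q4}; δ(q1,x) = {q0,q1,q2,q3,q4}; δ(q2,x) = {q1,q2,q3,q5}; δ(q3,x) = {q0,q5}; δ(q4,x) = {q1,q5}; δ(q5,x) = {q0,q1,q2}.
Union: {q0,q1,q2,q3,q4,q5}.
After x: {q0,q1,q2,q3,q4,q5}.

{q0,q1,q2,q3,q4,q5}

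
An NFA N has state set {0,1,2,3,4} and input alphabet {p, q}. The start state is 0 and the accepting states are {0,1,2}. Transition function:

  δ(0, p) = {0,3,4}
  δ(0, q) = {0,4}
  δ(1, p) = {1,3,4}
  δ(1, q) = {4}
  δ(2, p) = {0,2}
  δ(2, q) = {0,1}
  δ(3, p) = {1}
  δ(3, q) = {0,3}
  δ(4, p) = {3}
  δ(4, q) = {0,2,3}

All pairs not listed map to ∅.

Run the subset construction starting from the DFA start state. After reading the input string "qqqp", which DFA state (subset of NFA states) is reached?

{0,1,2,3,4}

Start: {0}.
δ(0,q) = {0,4}.
Union: {0,4}.
After q: {0,4}.
δ(0,q) = {0,4}; δ(4,q) = {0,2,3}.
Union: {0,2,3,4}.
After q: {0,2,3,4}.
δ(0,q) = {0,4}; δ(2,q) = {0,1}; δ(3,q) = {0,3}; δ(4,q) = {0,2,3}.
Union: {0,1,2,3,4}.
After q: {0,1,2,3,4}.
δ(0,p) = {0,3,4}; δ(1,p) = {1,3,4}; δ(2,p) = {0,2}; δ(3,p) = {1}; δ(4,p) = {3}.
Union: {0,1,2,3,4}.
After p: {0,1,2,3,4}.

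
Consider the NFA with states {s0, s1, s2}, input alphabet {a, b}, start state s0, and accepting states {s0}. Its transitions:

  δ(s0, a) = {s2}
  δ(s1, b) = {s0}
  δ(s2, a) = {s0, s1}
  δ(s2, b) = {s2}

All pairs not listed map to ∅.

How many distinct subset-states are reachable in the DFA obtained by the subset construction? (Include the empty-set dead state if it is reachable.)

Start state of the DFA: {s0}.
{s0} --a--> {s2}  [new]
{s0} --b--> ∅  [new]
{s2} --a--> {s0, s1}  [new]
{s2} --b--> {s2}  [seen]
∅ --a--> ∅  [seen]
∅ --b--> ∅  [seen]
{s0, s1} --a--> {s2}  [seen]
{s0, s1} --b--> {s0}  [seen]
Reachable DFA states: {s0}, {s2}, ∅, {s0, s1}.

4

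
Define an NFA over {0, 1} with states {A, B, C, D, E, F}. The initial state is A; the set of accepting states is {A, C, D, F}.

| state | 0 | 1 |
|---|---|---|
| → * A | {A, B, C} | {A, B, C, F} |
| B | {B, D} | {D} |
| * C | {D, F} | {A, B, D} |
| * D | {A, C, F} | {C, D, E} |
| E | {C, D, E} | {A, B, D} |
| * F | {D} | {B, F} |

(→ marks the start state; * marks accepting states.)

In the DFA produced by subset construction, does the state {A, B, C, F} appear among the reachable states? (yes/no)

yes

Start state of the DFA: {A}.
{A} --0--> {A, B, C}  [new]
{A} --1--> {A, B, C, F}  [new]
{A, B, C} --0--> {A, B, C, D, F}  [new]
{A, B, C} --1--> {A, B, C, D, F}  [seen]
{A, B, C, F} --0--> {A, B, C, D, F}  [seen]
{A, B, C, F} --1--> {A, B, C, D, F}  [seen]
{A, B, C, D, F} --0--> {A, B, C, D, F}  [seen]
{A, B, C, D, F} --1--> {A, B, C, D, E, F}  [new]
{A, B, C, D, E, F} --0--> {A, B, C, D, E, F}  [seen]
{A, B, C, D, E, F} --1--> {A, B, C, D, E, F}  [seen]
Reachable DFA states: {A}, {A, B, C}, {A, B, C, F}, {A, B, C, D, F}, {A, B, C, D, E, F}.
{A, B, C, F} is among them.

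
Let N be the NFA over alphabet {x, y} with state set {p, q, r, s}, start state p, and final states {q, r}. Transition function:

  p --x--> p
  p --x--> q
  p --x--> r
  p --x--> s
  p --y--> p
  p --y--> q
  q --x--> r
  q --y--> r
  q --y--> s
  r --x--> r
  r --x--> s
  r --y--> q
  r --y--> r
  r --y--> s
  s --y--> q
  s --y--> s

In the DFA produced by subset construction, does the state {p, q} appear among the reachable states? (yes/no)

yes

Start state of the DFA: {p}.
{p} --x--> {p, q, r, s}  [new]
{p} --y--> {p, q}  [new]
{p, q, r, s} --x--> {p, q, r, s}  [seen]
{p, q, r, s} --y--> {p, q, r, s}  [seen]
{p, q} --x--> {p, q, r, s}  [seen]
{p, q} --y--> {p, q, r, s}  [seen]
Reachable DFA states: {p}, {p, q, r, s}, {p, q}.
{p, q} is among them.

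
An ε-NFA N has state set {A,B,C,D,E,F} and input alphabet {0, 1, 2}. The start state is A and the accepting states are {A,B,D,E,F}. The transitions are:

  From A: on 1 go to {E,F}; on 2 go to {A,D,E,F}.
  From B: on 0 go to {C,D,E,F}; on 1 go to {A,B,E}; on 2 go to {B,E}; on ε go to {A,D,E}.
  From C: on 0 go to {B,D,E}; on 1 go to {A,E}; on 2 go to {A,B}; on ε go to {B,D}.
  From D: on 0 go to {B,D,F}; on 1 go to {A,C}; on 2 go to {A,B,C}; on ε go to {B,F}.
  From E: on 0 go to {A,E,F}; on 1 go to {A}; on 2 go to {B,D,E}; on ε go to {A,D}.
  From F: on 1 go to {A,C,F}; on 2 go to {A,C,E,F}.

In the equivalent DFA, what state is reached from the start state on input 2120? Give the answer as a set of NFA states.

Start: {A}.
δ(A,2) = {A,D,E,F}.
Union: {A,D,E,F}.
ε-closure gives {A,B,D,E,F}.
After 2: {A,B,D,E,F}.
δ(A,1) = {E,F}; δ(B,1) = {A,B,E}; δ(D,1) = {A,C}; δ(E,1) = {A}; δ(F,1) = {A,C,F}.
Union: {A,B,C,E,F}.
ε-closure gives {A,B,C,D,E,F}.
After 1: {A,B,C,D,E,F}.
δ(A,2) = {A,D,E,F}; δ(B,2) = {B,E}; δ(C,2) = {A,B}; δ(D,2) = {A,B,C}; δ(E,2) = {B,D,E}; δ(F,2) = {A,C,E,F}.
Union: {A,B,C,D,E,F}.
After 2: {A,B,C,D,E,F}.
δ(A,0) = ∅; δ(B,0) = {C,D,E,F}; δ(C,0) = {B,D,E}; δ(D,0) = {B,D,F}; δ(E,0) = {A,E,F}; δ(F,0) = ∅.
Union: {A,B,C,D,E,F}.
After 0: {A,B,C,D,E,F}.

{A,B,C,D,E,F}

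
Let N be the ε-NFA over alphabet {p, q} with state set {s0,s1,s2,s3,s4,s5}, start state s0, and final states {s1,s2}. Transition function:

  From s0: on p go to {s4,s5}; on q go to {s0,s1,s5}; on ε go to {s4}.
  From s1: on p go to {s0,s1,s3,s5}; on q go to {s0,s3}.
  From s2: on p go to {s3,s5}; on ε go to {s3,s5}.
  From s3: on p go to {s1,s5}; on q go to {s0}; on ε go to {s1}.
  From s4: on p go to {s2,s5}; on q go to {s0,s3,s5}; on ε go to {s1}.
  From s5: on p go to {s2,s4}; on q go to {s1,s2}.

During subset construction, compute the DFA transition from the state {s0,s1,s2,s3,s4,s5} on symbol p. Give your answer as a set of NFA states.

{s0,s1,s2,s3,s4,s5}

δ(s0,p) = {s4,s5}; δ(s1,p) = {s0,s1,s3,s5}; δ(s2,p) = {s3,s5}; δ(s3,p) = {s1,s5}; δ(s4,p) = {s2,s5}; δ(s5,p) = {s2,s4}.
Union: {s0,s1,s2,s3,s4,s5}.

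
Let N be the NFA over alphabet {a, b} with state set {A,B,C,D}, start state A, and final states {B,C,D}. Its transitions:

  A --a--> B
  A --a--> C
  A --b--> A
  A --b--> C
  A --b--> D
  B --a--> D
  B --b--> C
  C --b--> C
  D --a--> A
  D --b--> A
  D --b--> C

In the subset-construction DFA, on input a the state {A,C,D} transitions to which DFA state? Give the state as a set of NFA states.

δ(A,a) = {B,C}; δ(C,a) = ∅; δ(D,a) = {A}.
Union: {A,B,C}.

{A,B,C}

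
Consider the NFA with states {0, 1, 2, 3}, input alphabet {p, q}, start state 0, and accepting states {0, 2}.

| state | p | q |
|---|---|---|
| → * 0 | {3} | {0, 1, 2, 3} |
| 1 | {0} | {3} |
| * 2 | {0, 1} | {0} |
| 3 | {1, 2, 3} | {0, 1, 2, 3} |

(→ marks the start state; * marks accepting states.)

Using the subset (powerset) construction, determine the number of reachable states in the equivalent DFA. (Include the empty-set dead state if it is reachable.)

Start state of the DFA: {0}.
{0} --p--> {3}  [new]
{0} --q--> {0, 1, 2, 3}  [new]
{3} --p--> {1, 2, 3}  [new]
{3} --q--> {0, 1, 2, 3}  [seen]
{0, 1, 2, 3} --p--> {0, 1, 2, 3}  [seen]
{0, 1, 2, 3} --q--> {0, 1, 2, 3}  [seen]
{1, 2, 3} --p--> {0, 1, 2, 3}  [seen]
{1, 2, 3} --q--> {0, 1, 2, 3}  [seen]
Reachable DFA states: {0}, {3}, {0, 1, 2, 3}, {1, 2, 3}.

4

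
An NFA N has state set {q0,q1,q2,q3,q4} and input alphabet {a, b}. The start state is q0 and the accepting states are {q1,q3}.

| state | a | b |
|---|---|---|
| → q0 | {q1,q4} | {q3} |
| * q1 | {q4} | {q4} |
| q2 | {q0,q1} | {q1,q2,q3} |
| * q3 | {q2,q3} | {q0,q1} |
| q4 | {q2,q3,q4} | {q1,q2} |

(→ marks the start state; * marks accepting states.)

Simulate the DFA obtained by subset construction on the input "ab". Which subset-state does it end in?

Start: {q0}.
δ(q0,a) = {q1,q4}.
Union: {q1,q4}.
After a: {q1,q4}.
δ(q1,b) = {q4}; δ(q4,b) = {q1,q2}.
Union: {q1,q2,q4}.
After b: {q1,q2,q4}.

{q1,q2,q4}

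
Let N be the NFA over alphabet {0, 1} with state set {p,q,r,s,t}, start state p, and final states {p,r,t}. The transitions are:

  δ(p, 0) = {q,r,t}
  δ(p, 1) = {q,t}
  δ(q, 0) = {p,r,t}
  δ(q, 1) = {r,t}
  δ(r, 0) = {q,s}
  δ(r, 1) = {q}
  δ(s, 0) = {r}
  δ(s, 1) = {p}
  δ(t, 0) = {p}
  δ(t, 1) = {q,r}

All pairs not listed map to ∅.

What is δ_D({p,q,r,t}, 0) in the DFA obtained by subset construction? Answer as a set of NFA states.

δ(p,0) = {q,r,t}; δ(q,0) = {p,r,t}; δ(r,0) = {q,s}; δ(t,0) = {p}.
Union: {p,q,r,s,t}.

{p,q,r,s,t}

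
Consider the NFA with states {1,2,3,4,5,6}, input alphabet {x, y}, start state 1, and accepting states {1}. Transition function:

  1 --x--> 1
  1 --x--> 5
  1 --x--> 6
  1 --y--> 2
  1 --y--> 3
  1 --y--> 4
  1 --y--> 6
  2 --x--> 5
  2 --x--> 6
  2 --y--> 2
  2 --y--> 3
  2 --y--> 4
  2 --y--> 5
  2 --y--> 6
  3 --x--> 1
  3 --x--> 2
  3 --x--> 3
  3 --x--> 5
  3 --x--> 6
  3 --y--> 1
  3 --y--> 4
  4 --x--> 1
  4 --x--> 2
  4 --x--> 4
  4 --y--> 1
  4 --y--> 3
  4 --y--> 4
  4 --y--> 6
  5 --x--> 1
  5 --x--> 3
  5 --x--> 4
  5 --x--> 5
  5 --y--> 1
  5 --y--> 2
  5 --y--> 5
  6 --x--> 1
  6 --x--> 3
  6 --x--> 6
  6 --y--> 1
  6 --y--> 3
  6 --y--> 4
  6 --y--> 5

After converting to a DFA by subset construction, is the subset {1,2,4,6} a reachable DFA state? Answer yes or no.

Start state of the DFA: {1}.
{1} --x--> {1,5,6}  [new]
{1} --y--> {2,3,4,6}  [new]
{1,5,6} --x--> {1,3,4,5,6}  [new]
{1,5,6} --y--> {1,2,3,4,5,6}  [new]
{2,3,4,6} --x--> {1,2,3,4,5,6}  [seen]
{2,3,4,6} --y--> {1,2,3,4,5,6}  [seen]
{1,3,4,5,6} --x--> {1,2,3,4,5,6}  [seen]
{1,3,4,5,6} --y--> {1,2,3,4,5,6}  [seen]
{1,2,3,4,5,6} --x--> {1,2,3,4,5,6}  [seen]
{1,2,3,4,5,6} --y--> {1,2,3,4,5,6}  [seen]
Reachable DFA states: {1}, {1,5,6}, {2,3,4,6}, {1,3,4,5,6}, {1,2,3,4,5,6}.
{1,2,4,6} is not among them.

no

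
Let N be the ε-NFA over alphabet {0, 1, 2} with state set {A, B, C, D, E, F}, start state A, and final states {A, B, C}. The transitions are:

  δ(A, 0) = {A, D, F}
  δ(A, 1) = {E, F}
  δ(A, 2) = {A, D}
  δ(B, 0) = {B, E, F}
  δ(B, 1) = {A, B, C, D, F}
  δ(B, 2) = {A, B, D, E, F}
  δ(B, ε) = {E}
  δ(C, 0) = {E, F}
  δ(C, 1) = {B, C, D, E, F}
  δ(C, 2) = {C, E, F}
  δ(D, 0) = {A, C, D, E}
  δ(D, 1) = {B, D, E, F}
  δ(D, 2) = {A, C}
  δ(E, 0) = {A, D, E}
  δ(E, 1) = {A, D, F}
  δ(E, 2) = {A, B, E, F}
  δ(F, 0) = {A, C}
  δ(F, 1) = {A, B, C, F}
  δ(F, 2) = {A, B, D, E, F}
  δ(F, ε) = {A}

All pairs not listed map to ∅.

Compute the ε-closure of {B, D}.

{B, D, E}

Begin with {B, D}.
B →ε {E}; add E.
ε-closure = {B, D, E}.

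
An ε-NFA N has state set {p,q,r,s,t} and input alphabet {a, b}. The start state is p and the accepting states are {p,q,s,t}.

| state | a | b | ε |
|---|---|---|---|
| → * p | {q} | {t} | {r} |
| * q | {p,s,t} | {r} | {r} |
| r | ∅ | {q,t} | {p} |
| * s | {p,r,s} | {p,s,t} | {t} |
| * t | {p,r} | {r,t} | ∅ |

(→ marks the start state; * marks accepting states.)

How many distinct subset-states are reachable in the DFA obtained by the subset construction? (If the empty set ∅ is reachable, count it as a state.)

4

Start state of the DFA: {p,r} (ε-closure of the NFA start).
{p,r} --a--> {p,q,r}  [new]
{p,r} --b--> {p,q,r,t}  [new]
{p,q,r} --a--> {p,q,r,s,t}  [new]
{p,q,r} --b--> {p,q,r,t}  [seen]
{p,q,r,t} --a--> {p,q,r,s,t}  [seen]
{p,q,r,t} --b--> {p,q,r,t}  [seen]
{p,q,r,s,t} --a--> {p,q,r,s,t}  [seen]
{p,q,r,s,t} --b--> {p,q,r,s,t}  [seen]
Reachable DFA states: {p,r}, {p,q,r}, {p,q,r,t}, {p,q,r,s,t}.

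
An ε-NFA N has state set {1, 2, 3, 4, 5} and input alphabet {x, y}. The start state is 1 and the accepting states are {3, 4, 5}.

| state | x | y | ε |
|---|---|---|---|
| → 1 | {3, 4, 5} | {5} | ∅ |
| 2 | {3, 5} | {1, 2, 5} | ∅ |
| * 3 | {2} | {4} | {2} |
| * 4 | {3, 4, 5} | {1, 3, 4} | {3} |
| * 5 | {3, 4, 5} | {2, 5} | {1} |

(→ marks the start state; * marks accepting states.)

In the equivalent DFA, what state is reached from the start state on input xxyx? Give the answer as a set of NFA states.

{1, 2, 3, 4, 5}

Start: {1}.
δ(1,x) = {3, 4, 5}.
Union: {3, 4, 5}.
ε-closure gives {1, 2, 3, 4, 5}.
After x: {1, 2, 3, 4, 5}.
δ(1,x) = {3, 4, 5}; δ(2,x) = {3, 5}; δ(3,x) = {2}; δ(4,x) = {3, 4, 5}; δ(5,x) = {3, 4, 5}.
Union: {2, 3, 4, 5}.
ε-closure gives {1, 2, 3, 4, 5}.
After x: {1, 2, 3, 4, 5}.
δ(1,y) = {5}; δ(2,y) = {1, 2, 5}; δ(3,y) = {4}; δ(4,y) = {1, 3, 4}; δ(5,y) = {2, 5}.
Union: {1, 2, 3, 4, 5}.
After y: {1, 2, 3, 4, 5}.
δ(1,x) = {3, 4, 5}; δ(2,x) = {3, 5}; δ(3,x) = {2}; δ(4,x) = {3, 4, 5}; δ(5,x) = {3, 4, 5}.
Union: {2, 3, 4, 5}.
ε-closure gives {1, 2, 3, 4, 5}.
After x: {1, 2, 3, 4, 5}.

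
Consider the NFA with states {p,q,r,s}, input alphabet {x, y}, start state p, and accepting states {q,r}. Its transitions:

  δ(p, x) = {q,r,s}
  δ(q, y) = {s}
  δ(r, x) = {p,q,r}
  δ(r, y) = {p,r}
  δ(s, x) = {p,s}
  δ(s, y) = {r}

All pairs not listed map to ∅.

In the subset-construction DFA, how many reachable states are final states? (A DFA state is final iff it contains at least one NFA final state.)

4

Start state of the DFA: {p}.
{p} --x--> {q,r,s}  [new]
{p} --y--> ∅  [new]
{q,r,s} --x--> {p,q,r,s}  [new]
{q,r,s} --y--> {p,r,s}  [new]
∅ --x--> ∅  [seen]
∅ --y--> ∅  [seen]
{p,q,r,s} --x--> {p,q,r,s}  [seen]
{p,q,r,s} --y--> {p,r,s}  [seen]
{p,r,s} --x--> {p,q,r,s}  [seen]
{p,r,s} --y--> {p,r}  [new]
{p,r} --x--> {p,q,r,s}  [seen]
{p,r} --y--> {p,r}  [seen]
Reachable DFA states: {p}, {q,r,s}, ∅, {p,q,r,s}, {p,r,s}, {p,r}.
Accepting DFA states (contain an NFA accepting state): {q,r,s}, {p,q,r,s}, {p,r,s}, {p,r}.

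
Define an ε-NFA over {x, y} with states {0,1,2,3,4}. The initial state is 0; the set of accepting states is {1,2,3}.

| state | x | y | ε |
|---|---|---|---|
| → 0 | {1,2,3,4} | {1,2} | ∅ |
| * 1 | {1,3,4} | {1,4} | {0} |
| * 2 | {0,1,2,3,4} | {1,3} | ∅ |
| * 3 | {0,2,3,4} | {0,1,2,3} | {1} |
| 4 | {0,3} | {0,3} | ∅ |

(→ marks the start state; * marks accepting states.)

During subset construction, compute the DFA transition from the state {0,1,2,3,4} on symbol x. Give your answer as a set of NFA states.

δ(0,x) = {1,2,3,4}; δ(1,x) = {1,3,4}; δ(2,x) = {0,1,2,3,4}; δ(3,x) = {0,2,3,4}; δ(4,x) = {0,3}.
Union: {0,1,2,3,4}.

{0,1,2,3,4}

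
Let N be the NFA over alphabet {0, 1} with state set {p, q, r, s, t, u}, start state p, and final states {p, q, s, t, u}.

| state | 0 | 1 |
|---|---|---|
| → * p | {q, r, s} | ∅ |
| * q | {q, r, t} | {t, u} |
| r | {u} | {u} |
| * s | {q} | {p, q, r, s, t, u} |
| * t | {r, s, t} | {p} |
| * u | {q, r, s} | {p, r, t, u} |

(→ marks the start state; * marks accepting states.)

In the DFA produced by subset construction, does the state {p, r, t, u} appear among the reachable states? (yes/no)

yes

Start state of the DFA: {p}.
{p} --0--> {q, r, s}  [new]
{p} --1--> ∅  [new]
{q, r, s} --0--> {q, r, t, u}  [new]
{q, r, s} --1--> {p, q, r, s, t, u}  [new]
∅ --0--> ∅  [seen]
∅ --1--> ∅  [seen]
{q, r, t, u} --0--> {q, r, s, t, u}  [new]
{q, r, t, u} --1--> {p, r, t, u}  [new]
{p, q, r, s, t, u} --0--> {q, r, s, t, u}  [seen]
{p, q, r, s, t, u} --1--> {p, q, r, s, t, u}  [seen]
{q, r, s, t, u} --0--> {q, r, s, t, u}  [seen]
{q, r, s, t, u} --1--> {p, q, r, s, t, u}  [seen]
{p, r, t, u} --0--> {q, r, s, t, u}  [seen]
{p, r, t, u} --1--> {p, r, t, u}  [seen]
Reachable DFA states: {p}, {q, r, s}, ∅, {q, r, t, u}, {p, q, r, s, t, u}, {q, r, s, t, u}, {p, r, t, u}.
{p, r, t, u} is among them.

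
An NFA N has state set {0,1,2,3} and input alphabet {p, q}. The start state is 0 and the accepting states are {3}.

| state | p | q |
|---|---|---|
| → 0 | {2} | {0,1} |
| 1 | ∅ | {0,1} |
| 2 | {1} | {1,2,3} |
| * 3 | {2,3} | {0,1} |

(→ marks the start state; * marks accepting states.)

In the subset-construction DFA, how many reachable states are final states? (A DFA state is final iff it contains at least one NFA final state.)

Start state of the DFA: {0}.
{0} --p--> {2}  [new]
{0} --q--> {0,1}  [new]
{2} --p--> {1}  [new]
{2} --q--> {1,2,3}  [new]
{0,1} --p--> {2}  [seen]
{0,1} --q--> {0,1}  [seen]
{1} --p--> ∅  [new]
{1} --q--> {0,1}  [seen]
{1,2,3} --p--> {1,2,3}  [seen]
{1,2,3} --q--> {0,1,2,3}  [new]
∅ --p--> ∅  [seen]
∅ --q--> ∅  [seen]
{0,1,2,3} --p--> {1,2,3}  [seen]
{0,1,2,3} --q--> {0,1,2,3}  [seen]
Reachable DFA states: {0}, {2}, {0,1}, {1}, {1,2,3}, ∅, {0,1,2,3}.
Accepting DFA states (contain an NFA accepting state): {1,2,3}, {0,1,2,3}.

2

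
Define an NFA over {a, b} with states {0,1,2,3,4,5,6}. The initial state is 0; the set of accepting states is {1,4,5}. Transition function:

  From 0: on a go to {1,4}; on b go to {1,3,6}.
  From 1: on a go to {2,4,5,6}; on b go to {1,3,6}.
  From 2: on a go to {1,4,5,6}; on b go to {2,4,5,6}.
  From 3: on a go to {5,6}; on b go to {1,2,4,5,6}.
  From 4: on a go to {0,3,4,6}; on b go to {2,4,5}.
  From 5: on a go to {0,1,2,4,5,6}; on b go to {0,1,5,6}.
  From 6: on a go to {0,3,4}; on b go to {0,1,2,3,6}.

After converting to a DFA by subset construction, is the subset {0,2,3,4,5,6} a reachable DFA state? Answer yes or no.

yes

Start state of the DFA: {0}.
{0} --a--> {1,4}  [new]
{0} --b--> {1,3,6}  [new]
{1,4} --a--> {0,2,3,4,5,6}  [new]
{1,4} --b--> {1,2,3,4,5,6}  [new]
{1,3,6} --a--> {0,2,3,4,5,6}  [seen]
{1,3,6} --b--> {0,1,2,3,4,5,6}  [new]
{0,2,3,4,5,6} --a--> {0,1,2,3,4,5,6}  [seen]
{0,2,3,4,5,6} --b--> {0,1,2,3,4,5,6}  [seen]
{1,2,3,4,5,6} --a--> {0,1,2,3,4,5,6}  [seen]
{1,2,3,4,5,6} --b--> {0,1,2,3,4,5,6}  [seen]
{0,1,2,3,4,5,6} --a--> {0,1,2,3,4,5,6}  [seen]
{0,1,2,3,4,5,6} --b--> {0,1,2,3,4,5,6}  [seen]
Reachable DFA states: {0}, {1,4}, {1,3,6}, {0,2,3,4,5,6}, {1,2,3,4,5,6}, {0,1,2,3,4,5,6}.
{0,2,3,4,5,6} is among them.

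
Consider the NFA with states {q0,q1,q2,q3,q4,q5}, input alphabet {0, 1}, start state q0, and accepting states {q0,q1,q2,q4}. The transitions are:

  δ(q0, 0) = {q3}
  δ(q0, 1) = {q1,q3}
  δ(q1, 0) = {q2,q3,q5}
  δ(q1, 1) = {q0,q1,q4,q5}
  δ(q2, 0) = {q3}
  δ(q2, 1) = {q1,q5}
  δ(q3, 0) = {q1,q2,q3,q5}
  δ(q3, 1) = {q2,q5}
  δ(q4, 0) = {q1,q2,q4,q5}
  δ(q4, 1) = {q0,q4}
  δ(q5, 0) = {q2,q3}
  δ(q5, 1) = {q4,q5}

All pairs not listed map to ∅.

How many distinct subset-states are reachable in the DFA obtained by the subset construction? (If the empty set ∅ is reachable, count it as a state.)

15

Start state of the DFA: {q0}.
{q0} --0--> {q3}  [new]
{q0} --1--> {q1,q3}  [new]
{q3} --0--> {q1,q2,q3,q5}  [new]
{q3} --1--> {q2,q5}  [new]
{q1,q3} --0--> {q1,q2,q3,q5}  [seen]
{q1,q3} --1--> {q0,q1,q2,q4,q5}  [new]
{q1,q2,q3,q5} --0--> {q1,q2,q3,q5}  [seen]
{q1,q2,q3,q5} --1--> {q0,q1,q2,q4,q5}  [seen]
{q2,q5} --0--> {q2,q3}  [new]
{q2,q5} --1--> {q1,q4,q5}  [new]
{q0,q1,q2,q4,q5} --0--> {q1,q2,q3,q4,q5}  [new]
{q0,q1,q2,q4,q5} --1--> {q0,q1,q3,q4,q5}  [new]
{q2,q3} --0--> {q1,q2,q3,q5}  [seen]
{q2,q3} --1--> {q1,q2,q5}  [new]
{q1,q4,q5} --0--> {q1,q2,q3,q4,q5}  [seen]
{q1,q4,q5} --1--> {q0,q1,q4,q5}  [new]
{q1,q2,q3,q4,q5} --0--> {q1,q2,q3,q4,q5}  [seen]
{q1,q2,q3,q4,q5} --1--> {q0,q1,q2,q4,q5}  [seen]
{q0,q1,q3,q4,q5} --0--> {q1,q2,q3,q4,q5}  [seen]
{q0,q1,q3,q4,q5} --1--> {q0,q1,q2,q3,q4,q5}  [new]
{q1,q2,q5} --0--> {q2,q3,q5}  [new]
{q1,q2,q5} --1--> {q0,q1,q4,q5}  [seen]
{q0,q1,q4,q5} --0--> {q1,q2,q3,q4,q5}  [seen]
{q0,q1,q4,q5} --1--> {q0,q1,q3,q4,q5}  [seen]
{q0,q1,q2,q3,q4,q5} --0--> {q1,q2,q3,q4,q5}  [seen]
{q0,q1,q2,q3,q4,q5} --1--> {q0,q1,q2,q3,q4,q5}  [seen]
{q2,q3,q5} --0--> {q1,q2,q3,q5}  [seen]
{q2,q3,q5} --1--> {q1,q2,q4,q5}  [new]
{q1,q2,q4,q5} --0--> {q1,q2,q3,q4,q5}  [seen]
{q1,q2,q4,q5} --1--> {q0,q1,q4,q5}  [seen]
Reachable DFA states: {q0}, {q3}, {q1,q3}, {q1,q2,q3,q5}, {q2,q5}, {q0,q1,q2,q4,q5}, {q2,q3}, {q1,q4,q5}, {q1,q2,q3,q4,q5}, {q0,q1,q3,q4,q5}, {q1,q2,q5}, {q0,q1,q4,q5}, {q0,q1,q2,q3,q4,q5}, {q2,q3,q5}, {q1,q2,q4,q5}.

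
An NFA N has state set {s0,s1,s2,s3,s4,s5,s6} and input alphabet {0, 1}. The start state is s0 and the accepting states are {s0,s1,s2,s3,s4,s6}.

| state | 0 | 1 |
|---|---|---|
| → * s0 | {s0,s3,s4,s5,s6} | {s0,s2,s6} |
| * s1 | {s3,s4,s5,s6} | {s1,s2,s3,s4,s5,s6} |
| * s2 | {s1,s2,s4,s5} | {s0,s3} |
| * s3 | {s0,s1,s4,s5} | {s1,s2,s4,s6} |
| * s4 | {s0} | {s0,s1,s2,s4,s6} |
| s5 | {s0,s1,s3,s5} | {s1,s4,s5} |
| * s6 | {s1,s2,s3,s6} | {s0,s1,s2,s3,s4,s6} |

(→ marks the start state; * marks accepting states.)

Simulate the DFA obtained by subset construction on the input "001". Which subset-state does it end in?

Start: {s0}.
δ(s0,0) = {s0,s3,s4,s5,s6}.
Union: {s0,s3,s4,s5,s6}.
After 0: {s0,s3,s4,s5,s6}.
δ(s0,0) = {s0,s3,s4,s5,s6}; δ(s3,0) = {s0,s1,s4,s5}; δ(s4,0) = {s0}; δ(s5,0) = {s0,s1,s3,s5}; δ(s6,0) = {s1,s2,s3,s6}.
Union: {s0,s1,s2,s3,s4,s5,s6}.
After 0: {s0,s1,s2,s3,s4,s5,s6}.
δ(s0,1) = {s0,s2,s6}; δ(s1,1) = {s1,s2,s3,s4,s5,s6}; δ(s2,1) = {s0,s3}; δ(s3,1) = {s1,s2,s4,s6}; δ(s4,1) = {s0,s1,s2,s4,s6}; δ(s5,1) = {s1,s4,s5}; δ(s6,1) = {s0,s1,s2,s3,s4,s6}.
Union: {s0,s1,s2,s3,s4,s5,s6}.
After 1: {s0,s1,s2,s3,s4,s5,s6}.

{s0,s1,s2,s3,s4,s5,s6}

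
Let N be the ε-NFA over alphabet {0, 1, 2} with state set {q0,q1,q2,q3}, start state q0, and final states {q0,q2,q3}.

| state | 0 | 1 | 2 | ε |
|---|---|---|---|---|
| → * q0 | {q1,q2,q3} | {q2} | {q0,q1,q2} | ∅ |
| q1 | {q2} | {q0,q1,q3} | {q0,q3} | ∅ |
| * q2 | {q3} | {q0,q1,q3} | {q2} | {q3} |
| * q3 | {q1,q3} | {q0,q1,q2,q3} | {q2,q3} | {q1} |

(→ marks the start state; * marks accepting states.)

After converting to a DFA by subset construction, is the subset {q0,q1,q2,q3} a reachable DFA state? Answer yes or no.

Start state of the DFA: {q0} (ε-closure of the NFA start).
{q0} --0--> {q1,q2,q3}  [new]
{q0} --1--> {q1,q2,q3}  [seen]
{q0} --2--> {q0,q1,q2,q3}  [new]
{q1,q2,q3} --0--> {q1,q2,q3}  [seen]
{q1,q2,q3} --1--> {q0,q1,q2,q3}  [seen]
{q1,q2,q3} --2--> {q0,q1,q2,q3}  [seen]
{q0,q1,q2,q3} --0--> {q1,q2,q3}  [seen]
{q0,q1,q2,q3} --1--> {q0,q1,q2,q3}  [seen]
{q0,q1,q2,q3} --2--> {q0,q1,q2,q3}  [seen]
Reachable DFA states: {q0}, {q1,q2,q3}, {q0,q1,q2,q3}.
{q0,q1,q2,q3} is among them.

yes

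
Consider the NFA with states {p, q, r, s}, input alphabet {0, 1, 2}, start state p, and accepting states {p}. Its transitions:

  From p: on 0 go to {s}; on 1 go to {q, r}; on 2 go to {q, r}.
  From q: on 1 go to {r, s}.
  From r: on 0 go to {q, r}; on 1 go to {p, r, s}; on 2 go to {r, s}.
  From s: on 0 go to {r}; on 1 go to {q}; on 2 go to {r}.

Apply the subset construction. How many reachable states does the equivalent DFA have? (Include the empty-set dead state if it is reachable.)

Start state of the DFA: {p}.
{p} --0--> {s}  [new]
{p} --1--> {q, r}  [new]
{p} --2--> {q, r}  [seen]
{s} --0--> {r}  [new]
{s} --1--> {q}  [new]
{s} --2--> {r}  [seen]
{q, r} --0--> {q, r}  [seen]
{q, r} --1--> {p, r, s}  [new]
{q, r} --2--> {r, s}  [new]
{r} --0--> {q, r}  [seen]
{r} --1--> {p, r, s}  [seen]
{r} --2--> {r, s}  [seen]
{q} --0--> ∅  [new]
{q} --1--> {r, s}  [seen]
{q} --2--> ∅  [seen]
{p, r, s} --0--> {q, r, s}  [new]
{p, r, s} --1--> {p, q, r, s}  [new]
{p, r, s} --2--> {q, r, s}  [seen]
{r, s} --0--> {q, r}  [seen]
{r, s} --1--> {p, q, r, s}  [seen]
{r, s} --2--> {r, s}  [seen]
∅ --0--> ∅  [seen]
∅ --1--> ∅  [seen]
∅ --2--> ∅  [seen]
{q, r, s} --0--> {q, r}  [seen]
{q, r, s} --1--> {p, q, r, s}  [seen]
{q, r, s} --2--> {r, s}  [seen]
{p, q, r, s} --0--> {q, r, s}  [seen]
{p, q, r, s} --1--> {p, q, r, s}  [seen]
{p, q, r, s} --2--> {q, r, s}  [seen]
Reachable DFA states: {p}, {s}, {q, r}, {r}, {q}, {p, r, s}, {r, s}, ∅, {q, r, s}, {p, q, r, s}.

10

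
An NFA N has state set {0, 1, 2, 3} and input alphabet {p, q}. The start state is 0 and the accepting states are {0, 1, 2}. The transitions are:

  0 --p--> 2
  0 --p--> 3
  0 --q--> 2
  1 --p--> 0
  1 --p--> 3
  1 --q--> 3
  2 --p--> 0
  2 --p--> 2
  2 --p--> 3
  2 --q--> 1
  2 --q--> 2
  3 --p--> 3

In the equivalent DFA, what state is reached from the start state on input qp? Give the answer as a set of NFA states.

{0, 2, 3}

Start: {0}.
δ(0,q) = {2}.
Union: {2}.
After q: {2}.
δ(2,p) = {0, 2, 3}.
Union: {0, 2, 3}.
After p: {0, 2, 3}.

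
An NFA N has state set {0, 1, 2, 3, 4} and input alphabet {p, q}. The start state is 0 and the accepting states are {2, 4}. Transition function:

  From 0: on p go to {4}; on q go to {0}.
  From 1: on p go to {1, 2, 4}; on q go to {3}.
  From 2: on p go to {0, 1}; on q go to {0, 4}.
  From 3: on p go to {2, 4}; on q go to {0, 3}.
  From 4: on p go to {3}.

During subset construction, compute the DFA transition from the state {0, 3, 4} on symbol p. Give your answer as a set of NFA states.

{2, 3, 4}

δ(0,p) = {4}; δ(3,p) = {2, 4}; δ(4,p) = {3}.
Union: {2, 3, 4}.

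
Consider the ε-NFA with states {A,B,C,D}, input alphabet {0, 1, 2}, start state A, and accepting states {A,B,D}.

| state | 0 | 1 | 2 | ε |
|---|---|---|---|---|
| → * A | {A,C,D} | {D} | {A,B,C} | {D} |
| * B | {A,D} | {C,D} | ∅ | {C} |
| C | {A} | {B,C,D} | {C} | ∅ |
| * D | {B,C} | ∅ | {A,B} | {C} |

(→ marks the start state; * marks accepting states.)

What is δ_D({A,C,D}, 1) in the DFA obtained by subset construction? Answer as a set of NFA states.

{B,C,D}

δ(A,1) = {D}; δ(C,1) = {B,C,D}; δ(D,1) = ∅.
Union: {B,C,D}.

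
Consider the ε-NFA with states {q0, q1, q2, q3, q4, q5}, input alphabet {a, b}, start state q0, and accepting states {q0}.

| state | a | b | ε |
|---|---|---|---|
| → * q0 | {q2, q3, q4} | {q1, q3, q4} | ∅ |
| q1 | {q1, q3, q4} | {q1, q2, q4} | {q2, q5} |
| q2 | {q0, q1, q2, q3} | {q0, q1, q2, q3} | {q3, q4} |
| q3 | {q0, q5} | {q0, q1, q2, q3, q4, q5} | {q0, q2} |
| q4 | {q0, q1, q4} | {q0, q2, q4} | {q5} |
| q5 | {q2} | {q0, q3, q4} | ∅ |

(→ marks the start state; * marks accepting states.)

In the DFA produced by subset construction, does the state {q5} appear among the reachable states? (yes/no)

no

Start state of the DFA: {q0} (ε-closure of the NFA start).
{q0} --a--> {q0, q2, q3, q4, q5}  [new]
{q0} --b--> {q0, q1, q2, q3, q4, q5}  [new]
{q0, q2, q3, q4, q5} --a--> {q0, q1, q2, q3, q4, q5}  [seen]
{q0, q2, q3, q4, q5} --b--> {q0, q1, q2, q3, q4, q5}  [seen]
{q0, q1, q2, q3, q4, q5} --a--> {q0, q1, q2, q3, q4, q5}  [seen]
{q0, q1, q2, q3, q4, q5} --b--> {q0, q1, q2, q3, q4, q5}  [seen]
Reachable DFA states: {q0}, {q0, q2, q3, q4, q5}, {q0, q1, q2, q3, q4, q5}.
{q5} is not among them.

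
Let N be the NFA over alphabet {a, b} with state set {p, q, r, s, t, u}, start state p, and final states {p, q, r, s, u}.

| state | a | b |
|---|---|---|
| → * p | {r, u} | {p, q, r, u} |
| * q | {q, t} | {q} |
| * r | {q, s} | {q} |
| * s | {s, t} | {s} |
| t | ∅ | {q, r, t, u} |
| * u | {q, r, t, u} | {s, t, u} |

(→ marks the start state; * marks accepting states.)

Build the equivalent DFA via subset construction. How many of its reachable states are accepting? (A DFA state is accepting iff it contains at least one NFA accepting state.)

Start state of the DFA: {p}.
{p} --a--> {r, u}  [new]
{p} --b--> {p, q, r, u}  [new]
{r, u} --a--> {q, r, s, t, u}  [new]
{r, u} --b--> {q, s, t, u}  [new]
{p, q, r, u} --a--> {q, r, s, t, u}  [seen]
{p, q, r, u} --b--> {p, q, r, s, t, u}  [new]
{q, r, s, t, u} --a--> {q, r, s, t, u}  [seen]
{q, r, s, t, u} --b--> {q, r, s, t, u}  [seen]
{q, s, t, u} --a--> {q, r, s, t, u}  [seen]
{q, s, t, u} --b--> {q, r, s, t, u}  [seen]
{p, q, r, s, t, u} --a--> {q, r, s, t, u}  [seen]
{p, q, r, s, t, u} --b--> {p, q, r, s, t, u}  [seen]
Reachable DFA states: {p}, {r, u}, {p, q, r, u}, {q, r, s, t, u}, {q, s, t, u}, {p, q, r, s, t, u}.
Accepting DFA states (contain an NFA accepting state): {p}, {r, u}, {p, q, r, u}, {q, r, s, t, u}, {q, s, t, u}, {p, q, r, s, t, u}.

6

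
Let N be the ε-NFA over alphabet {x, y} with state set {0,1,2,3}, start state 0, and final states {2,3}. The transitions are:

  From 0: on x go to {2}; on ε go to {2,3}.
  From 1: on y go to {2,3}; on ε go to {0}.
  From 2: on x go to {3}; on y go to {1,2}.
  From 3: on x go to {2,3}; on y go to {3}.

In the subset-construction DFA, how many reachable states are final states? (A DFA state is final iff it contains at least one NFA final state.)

3

Start state of the DFA: {0,2,3} (ε-closure of the NFA start).
{0,2,3} --x--> {2,3}  [new]
{0,2,3} --y--> {0,1,2,3}  [new]
{2,3} --x--> {2,3}  [seen]
{2,3} --y--> {0,1,2,3}  [seen]
{0,1,2,3} --x--> {2,3}  [seen]
{0,1,2,3} --y--> {0,1,2,3}  [seen]
Reachable DFA states: {0,2,3}, {2,3}, {0,1,2,3}.
Accepting DFA states (contain an NFA accepting state): {0,2,3}, {2,3}, {0,1,2,3}.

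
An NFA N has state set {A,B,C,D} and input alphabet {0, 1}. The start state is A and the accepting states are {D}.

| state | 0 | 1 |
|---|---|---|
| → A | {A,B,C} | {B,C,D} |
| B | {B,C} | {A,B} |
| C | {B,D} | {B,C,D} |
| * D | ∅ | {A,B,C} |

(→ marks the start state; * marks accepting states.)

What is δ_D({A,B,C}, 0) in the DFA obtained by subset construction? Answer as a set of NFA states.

δ(A,0) = {A,B,C}; δ(B,0) = {B,C}; δ(C,0) = {B,D}.
Union: {A,B,C,D}.

{A,B,C,D}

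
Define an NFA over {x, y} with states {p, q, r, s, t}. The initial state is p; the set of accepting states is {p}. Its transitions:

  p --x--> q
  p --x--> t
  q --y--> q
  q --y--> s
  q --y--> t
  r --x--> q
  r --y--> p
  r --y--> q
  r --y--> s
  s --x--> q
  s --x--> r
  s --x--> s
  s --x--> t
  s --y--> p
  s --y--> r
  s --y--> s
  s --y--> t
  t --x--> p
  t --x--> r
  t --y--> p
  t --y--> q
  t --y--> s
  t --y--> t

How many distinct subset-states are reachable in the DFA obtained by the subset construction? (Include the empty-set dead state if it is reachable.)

Start state of the DFA: {p}.
{p} --x--> {q, t}  [new]
{p} --y--> ∅  [new]
{q, t} --x--> {p, r}  [new]
{q, t} --y--> {p, q, s, t}  [new]
∅ --x--> ∅  [seen]
∅ --y--> ∅  [seen]
{p, r} --x--> {q, t}  [seen]
{p, r} --y--> {p, q, s}  [new]
{p, q, s, t} --x--> {p, q, r, s, t}  [new]
{p, q, s, t} --y--> {p, q, r, s, t}  [seen]
{p, q, s} --x--> {q, r, s, t}  [new]
{p, q, s} --y--> {p, q, r, s, t}  [seen]
{p, q, r, s, t} --x--> {p, q, r, s, t}  [seen]
{p, q, r, s, t} --y--> {p, q, r, s, t}  [seen]
{q, r, s, t} --x--> {p, q, r, s, t}  [seen]
{q, r, s, t} --y--> {p, q, r, s, t}  [seen]
Reachable DFA states: {p}, {q, t}, ∅, {p, r}, {p, q, s, t}, {p, q, s}, {p, q, r, s, t}, {q, r, s, t}.

8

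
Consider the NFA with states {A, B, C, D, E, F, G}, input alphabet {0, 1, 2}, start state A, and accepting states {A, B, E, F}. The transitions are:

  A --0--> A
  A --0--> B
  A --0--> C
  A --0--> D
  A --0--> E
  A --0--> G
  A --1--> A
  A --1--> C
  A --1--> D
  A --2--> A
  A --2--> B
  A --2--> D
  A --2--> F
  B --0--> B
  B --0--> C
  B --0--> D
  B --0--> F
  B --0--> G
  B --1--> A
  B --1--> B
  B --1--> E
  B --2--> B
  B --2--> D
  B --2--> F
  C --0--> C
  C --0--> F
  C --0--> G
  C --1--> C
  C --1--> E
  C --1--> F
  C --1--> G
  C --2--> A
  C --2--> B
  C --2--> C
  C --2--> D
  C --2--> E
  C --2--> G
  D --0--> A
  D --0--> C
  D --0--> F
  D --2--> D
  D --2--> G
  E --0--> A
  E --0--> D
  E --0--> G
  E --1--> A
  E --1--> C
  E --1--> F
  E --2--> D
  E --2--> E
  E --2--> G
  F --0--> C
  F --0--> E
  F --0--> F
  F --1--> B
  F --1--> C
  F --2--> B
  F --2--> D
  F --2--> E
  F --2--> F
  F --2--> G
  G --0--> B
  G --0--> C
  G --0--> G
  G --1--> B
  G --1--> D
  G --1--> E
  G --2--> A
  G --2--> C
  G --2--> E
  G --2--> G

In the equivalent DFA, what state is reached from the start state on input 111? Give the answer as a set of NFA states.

Start: {A}.
δ(A,1) = {A, C, D}.
Union: {A, C, D}.
After 1: {A, C, D}.
δ(A,1) = {A, C, D}; δ(C,1) = {C, E, F, G}; δ(D,1) = ∅.
Union: {A, C, D, E, F, G}.
After 1: {A, C, D, E, F, G}.
δ(A,1) = {A, C, D}; δ(C,1) = {C, E, F, G}; δ(D,1) = ∅; δ(E,1) = {A, C, F}; δ(F,1) = {B, C}; δ(G,1) = {B, D, E}.
Union: {A, B, C, D, E, F, G}.
After 1: {A, B, C, D, E, F, G}.

{A, B, C, D, E, F, G}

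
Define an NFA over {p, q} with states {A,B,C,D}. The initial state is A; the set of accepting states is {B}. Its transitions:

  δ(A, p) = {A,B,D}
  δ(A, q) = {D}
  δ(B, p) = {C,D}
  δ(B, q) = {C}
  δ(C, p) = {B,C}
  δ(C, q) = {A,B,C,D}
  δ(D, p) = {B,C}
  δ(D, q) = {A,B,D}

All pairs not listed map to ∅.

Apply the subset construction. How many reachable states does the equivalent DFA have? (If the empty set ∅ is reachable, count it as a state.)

6

Start state of the DFA: {A}.
{A} --p--> {A,B,D}  [new]
{A} --q--> {D}  [new]
{A,B,D} --p--> {A,B,C,D}  [new]
{A,B,D} --q--> {A,B,C,D}  [seen]
{D} --p--> {B,C}  [new]
{D} --q--> {A,B,D}  [seen]
{A,B,C,D} --p--> {A,B,C,D}  [seen]
{A,B,C,D} --q--> {A,B,C,D}  [seen]
{B,C} --p--> {B,C,D}  [new]
{B,C} --q--> {A,B,C,D}  [seen]
{B,C,D} --p--> {B,C,D}  [seen]
{B,C,D} --q--> {A,B,C,D}  [seen]
Reachable DFA states: {A}, {A,B,D}, {D}, {A,B,C,D}, {B,C}, {B,C,D}.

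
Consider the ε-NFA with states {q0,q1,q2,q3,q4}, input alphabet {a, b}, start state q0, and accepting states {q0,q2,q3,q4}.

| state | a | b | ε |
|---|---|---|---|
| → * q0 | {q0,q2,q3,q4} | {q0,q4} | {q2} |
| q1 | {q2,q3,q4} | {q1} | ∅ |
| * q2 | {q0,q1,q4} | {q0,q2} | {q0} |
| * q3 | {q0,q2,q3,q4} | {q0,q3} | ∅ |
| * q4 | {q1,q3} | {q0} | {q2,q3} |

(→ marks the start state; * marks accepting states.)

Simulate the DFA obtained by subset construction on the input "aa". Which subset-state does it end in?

Start: {q0,q2}.
δ(q0,a) = {q0,q2,q3,q4}; δ(q2,a) = {q0,q1,q4}.
Union: {q0,q1,q2,q3,q4}.
After a: {q0,q1,q2,q3,q4}.
δ(q0,a) = {q0,q2,q3,q4}; δ(q1,a) = {q2,q3,q4}; δ(q2,a) = {q0,q1,q4}; δ(q3,a) = {q0,q2,q3,q4}; δ(q4,a) = {q1,q3}.
Union: {q0,q1,q2,q3,q4}.
After a: {q0,q1,q2,q3,q4}.

{q0,q1,q2,q3,q4}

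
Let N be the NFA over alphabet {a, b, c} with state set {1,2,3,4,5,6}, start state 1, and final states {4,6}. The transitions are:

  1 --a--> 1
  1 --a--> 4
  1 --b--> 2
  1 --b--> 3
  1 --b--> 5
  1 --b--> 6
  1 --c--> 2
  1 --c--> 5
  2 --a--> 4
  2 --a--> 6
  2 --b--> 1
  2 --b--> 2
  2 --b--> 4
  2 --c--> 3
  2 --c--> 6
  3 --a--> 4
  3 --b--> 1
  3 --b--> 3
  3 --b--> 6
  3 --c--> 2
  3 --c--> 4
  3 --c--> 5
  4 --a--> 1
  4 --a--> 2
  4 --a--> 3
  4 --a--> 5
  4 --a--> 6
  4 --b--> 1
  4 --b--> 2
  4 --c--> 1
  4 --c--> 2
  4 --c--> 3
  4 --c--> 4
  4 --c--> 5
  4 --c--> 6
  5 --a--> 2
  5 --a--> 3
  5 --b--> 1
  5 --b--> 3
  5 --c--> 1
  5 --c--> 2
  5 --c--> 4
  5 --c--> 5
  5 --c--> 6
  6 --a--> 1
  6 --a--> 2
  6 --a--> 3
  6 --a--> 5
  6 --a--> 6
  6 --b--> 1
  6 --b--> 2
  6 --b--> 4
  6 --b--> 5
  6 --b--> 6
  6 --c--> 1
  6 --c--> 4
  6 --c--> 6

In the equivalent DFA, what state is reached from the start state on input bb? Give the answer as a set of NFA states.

Start: {1}.
δ(1,b) = {2,3,5,6}.
Union: {2,3,5,6}.
After b: {2,3,5,6}.
δ(2,b) = {1,2,4}; δ(3,b) = {1,3,6}; δ(5,b) = {1,3}; δ(6,b) = {1,2,4,5,6}.
Union: {1,2,3,4,5,6}.
After b: {1,2,3,4,5,6}.

{1,2,3,4,5,6}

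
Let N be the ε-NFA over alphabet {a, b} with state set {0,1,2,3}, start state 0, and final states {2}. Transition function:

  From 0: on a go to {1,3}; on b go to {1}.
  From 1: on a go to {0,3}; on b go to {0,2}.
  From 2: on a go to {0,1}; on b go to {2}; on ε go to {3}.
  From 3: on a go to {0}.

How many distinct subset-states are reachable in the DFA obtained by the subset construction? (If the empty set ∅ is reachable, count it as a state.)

8

Start state of the DFA: {0} (ε-closure of the NFA start).
{0} --a--> {1,3}  [new]
{0} --b--> {1}  [new]
{1,3} --a--> {0,3}  [new]
{1,3} --b--> {0,2,3}  [new]
{1} --a--> {0,3}  [seen]
{1} --b--> {0,2,3}  [seen]
{0,3} --a--> {0,1,3}  [new]
{0,3} --b--> {1}  [seen]
{0,2,3} --a--> {0,1,3}  [seen]
{0,2,3} --b--> {1,2,3}  [new]
{0,1,3} --a--> {0,1,3}  [seen]
{0,1,3} --b--> {0,1,2,3}  [new]
{1,2,3} --a--> {0,1,3}  [seen]
{1,2,3} --b--> {0,2,3}  [seen]
{0,1,2,3} --a--> {0,1,3}  [seen]
{0,1,2,3} --b--> {0,1,2,3}  [seen]
Reachable DFA states: {0}, {1,3}, {1}, {0,3}, {0,2,3}, {0,1,3}, {1,2,3}, {0,1,2,3}.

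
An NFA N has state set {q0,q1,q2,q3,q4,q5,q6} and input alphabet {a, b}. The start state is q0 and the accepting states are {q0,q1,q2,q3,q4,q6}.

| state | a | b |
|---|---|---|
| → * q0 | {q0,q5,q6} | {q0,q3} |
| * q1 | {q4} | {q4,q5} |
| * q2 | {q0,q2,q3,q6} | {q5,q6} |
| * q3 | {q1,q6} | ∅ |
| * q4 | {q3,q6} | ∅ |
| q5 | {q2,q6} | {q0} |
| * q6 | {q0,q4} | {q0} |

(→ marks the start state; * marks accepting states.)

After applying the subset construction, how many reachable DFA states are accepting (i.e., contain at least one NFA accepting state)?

Start state of the DFA: {q0}.
{q0} --a--> {q0,q5,q6}  [new]
{q0} --b--> {q0,q3}  [new]
{q0,q5,q6} --a--> {q0,q2,q4,q5,q6}  [new]
{q0,q5,q6} --b--> {q0,q3}  [seen]
{q0,q3} --a--> {q0,q1,q5,q6}  [new]
{q0,q3} --b--> {q0,q3}  [seen]
{q0,q2,q4,q5,q6} --a--> {q0,q2,q3,q4,q5,q6}  [new]
{q0,q2,q4,q5,q6} --b--> {q0,q3,q5,q6}  [new]
{q0,q1,q5,q6} --a--> {q0,q2,q4,q5,q6}  [seen]
{q0,q1,q5,q6} --b--> {q0,q3,q4,q5}  [new]
{q0,q2,q3,q4,q5,q6} --a--> {q0,q1,q2,q3,q4,q5,q6}  [new]
{q0,q2,q3,q4,q5,q6} --b--> {q0,q3,q5,q6}  [seen]
{q0,q3,q5,q6} --a--> {q0,q1,q2,q4,q5,q6}  [new]
{q0,q3,q5,q6} --b--> {q0,q3}  [seen]
{q0,q3,q4,q5} --a--> {q0,q1,q2,q3,q5,q6}  [new]
{q0,q3,q4,q5} --b--> {q0,q3}  [seen]
{q0,q1,q2,q3,q4,q5,q6} --a--> {q0,q1,q2,q3,q4,q5,q6}  [seen]
{q0,q1,q2,q3,q4,q5,q6} --b--> {q0,q3,q4,q5,q6}  [new]
{q0,q1,q2,q4,q5,q6} --a--> {q0,q2,q3,q4,q5,q6}  [seen]
{q0,q1,q2,q4,q5,q6} --b--> {q0,q3,q4,q5,q6}  [seen]
{q0,q1,q2,q3,q5,q6} --a--> {q0,q1,q2,q3,q4,q5,q6}  [seen]
{q0,q1,q2,q3,q5,q6} --b--> {q0,q3,q4,q5,q6}  [seen]
{q0,q3,q4,q5,q6} --a--> {q0,q1,q2,q3,q4,q5,q6}  [seen]
{q0,q3,q4,q5,q6} --b--> {q0,q3}  [seen]
Reachable DFA states: {q0}, {q0,q5,q6}, {q0,q3}, {q0,q2,q4,q5,q6}, {q0,q1,q5,q6}, {q0,q2,q3,q4,q5,q6}, {q0,q3,q5,q6}, {q0,q3,q4,q5}, {q0,q1,q2,q3,q4,q5,q6}, {q0,q1,q2,q4,q5,q6}, {q0,q1,q2,q3,q5,q6}, {q0,q3,q4,q5,q6}.
Accepting DFA states (contain an NFA accepting state): {q0}, {q0,q5,q6}, {q0,q3}, {q0,q2,q4,q5,q6}, {q0,q1,q5,q6}, {q0,q2,q3,q4,q5,q6}, {q0,q3,q5,q6}, {q0,q3,q4,q5}, {q0,q1,q2,q3,q4,q5,q6}, {q0,q1,q2,q4,q5,q6}, {q0,q1,q2,q3,q5,q6}, {q0,q3,q4,q5,q6}.

12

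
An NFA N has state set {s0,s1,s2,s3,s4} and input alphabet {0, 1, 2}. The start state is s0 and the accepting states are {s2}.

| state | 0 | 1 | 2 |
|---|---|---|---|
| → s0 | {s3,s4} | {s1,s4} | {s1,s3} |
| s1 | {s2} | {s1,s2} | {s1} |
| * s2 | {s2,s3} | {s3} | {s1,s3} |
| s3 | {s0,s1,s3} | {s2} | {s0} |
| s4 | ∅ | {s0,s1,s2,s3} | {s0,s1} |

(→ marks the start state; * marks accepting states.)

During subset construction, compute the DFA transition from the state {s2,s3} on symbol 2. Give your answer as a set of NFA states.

δ(s2,2) = {s1,s3}; δ(s3,2) = {s0}.
Union: {s0,s1,s3}.

{s0,s1,s3}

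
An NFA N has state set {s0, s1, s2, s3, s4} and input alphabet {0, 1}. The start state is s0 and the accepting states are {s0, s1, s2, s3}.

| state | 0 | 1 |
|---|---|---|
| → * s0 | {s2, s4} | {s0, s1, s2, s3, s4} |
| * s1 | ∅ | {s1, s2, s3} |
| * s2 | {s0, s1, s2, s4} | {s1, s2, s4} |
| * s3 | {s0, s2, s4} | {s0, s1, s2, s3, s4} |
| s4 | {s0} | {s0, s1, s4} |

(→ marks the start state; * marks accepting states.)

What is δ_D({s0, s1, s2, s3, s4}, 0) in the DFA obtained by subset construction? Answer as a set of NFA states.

δ(s0,0) = {s2, s4}; δ(s1,0) = ∅; δ(s2,0) = {s0, s1, s2, s4}; δ(s3,0) = {s0, s2, s4}; δ(s4,0) = {s0}.
Union: {s0, s1, s2, s4}.

{s0, s1, s2, s4}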